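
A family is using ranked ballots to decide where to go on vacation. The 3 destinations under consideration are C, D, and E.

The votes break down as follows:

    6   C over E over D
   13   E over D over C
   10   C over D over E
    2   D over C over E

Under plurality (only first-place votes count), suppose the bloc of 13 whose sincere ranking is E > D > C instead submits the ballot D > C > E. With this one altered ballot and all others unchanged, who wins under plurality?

First-place totals with the altered ballot: C 16, D 15, E 0.
The winner is unchanged: still C.

C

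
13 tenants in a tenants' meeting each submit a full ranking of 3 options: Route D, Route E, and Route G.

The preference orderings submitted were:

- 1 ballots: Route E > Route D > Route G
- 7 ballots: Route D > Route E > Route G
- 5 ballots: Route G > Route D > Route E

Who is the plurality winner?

Route D

First-place vote totals:
  Route D: 7
  Route E: 1
  Route G: 5
Route D has the most first-place votes.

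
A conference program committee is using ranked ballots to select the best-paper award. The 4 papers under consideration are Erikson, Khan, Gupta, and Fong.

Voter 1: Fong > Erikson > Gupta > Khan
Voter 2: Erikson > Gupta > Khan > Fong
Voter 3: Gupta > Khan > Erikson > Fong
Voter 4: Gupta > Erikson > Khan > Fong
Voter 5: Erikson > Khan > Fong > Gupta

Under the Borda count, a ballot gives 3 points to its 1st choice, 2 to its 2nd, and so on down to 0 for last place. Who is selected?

Erikson

Borda scores:
  Erikson: 2 + 3 + 1 + 2 + 3 = 11
  Khan: 0 + 1 + 2 + 1 + 2 = 6
  Gupta: 1 + 2 + 3 + 3 + 0 = 9
  Fong: 3 + 0 + 0 + 0 + 1 = 4
Erikson has the highest total.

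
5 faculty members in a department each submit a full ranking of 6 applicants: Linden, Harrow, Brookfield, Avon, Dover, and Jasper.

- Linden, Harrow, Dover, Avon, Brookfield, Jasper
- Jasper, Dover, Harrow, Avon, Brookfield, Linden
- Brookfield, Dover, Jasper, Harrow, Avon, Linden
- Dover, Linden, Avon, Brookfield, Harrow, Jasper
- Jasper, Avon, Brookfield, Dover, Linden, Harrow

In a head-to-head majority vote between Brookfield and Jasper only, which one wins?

Brookfield

Ballots ranking Brookfield above Jasper: 3.
Ballots ranking Jasper above Brookfield: 2.
Brookfield wins the head-to-head, 3–2.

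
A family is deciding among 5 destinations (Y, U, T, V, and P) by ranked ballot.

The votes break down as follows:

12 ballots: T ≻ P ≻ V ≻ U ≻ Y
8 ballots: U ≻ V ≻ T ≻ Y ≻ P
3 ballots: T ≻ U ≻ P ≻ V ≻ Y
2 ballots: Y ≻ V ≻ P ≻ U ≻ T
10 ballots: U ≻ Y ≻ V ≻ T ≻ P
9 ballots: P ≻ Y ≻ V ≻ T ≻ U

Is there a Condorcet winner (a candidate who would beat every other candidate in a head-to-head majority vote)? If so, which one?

Head-to-head results (44 voters total):
Y vs U: U wins 33–11.
Y vs T: T wins 23–21.
Y vs V: V wins 23–21.
Y vs P: P wins 24–20.
U vs T: T wins 24–20.
U vs V: V wins 23–21.
U vs P: P wins 23–21.
T vs V: V wins 29–15.
T vs P: T wins 33–11.
V vs P: P wins 24–20.
No candidate beats all others: T beats P beats V beats T, a majority cycle.

No Condorcet winner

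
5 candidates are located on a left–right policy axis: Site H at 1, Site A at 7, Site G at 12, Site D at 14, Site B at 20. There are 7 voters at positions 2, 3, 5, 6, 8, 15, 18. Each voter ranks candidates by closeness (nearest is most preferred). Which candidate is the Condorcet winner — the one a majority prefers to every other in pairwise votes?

With single-peaked preferences on a line, the Condorcet winner is the candidate closest to the median voter.
The median voter (position 6) is closest to Site A at 7.
Check: Site A vs Site D — voters closer to Site A: 5 of 7.

Site A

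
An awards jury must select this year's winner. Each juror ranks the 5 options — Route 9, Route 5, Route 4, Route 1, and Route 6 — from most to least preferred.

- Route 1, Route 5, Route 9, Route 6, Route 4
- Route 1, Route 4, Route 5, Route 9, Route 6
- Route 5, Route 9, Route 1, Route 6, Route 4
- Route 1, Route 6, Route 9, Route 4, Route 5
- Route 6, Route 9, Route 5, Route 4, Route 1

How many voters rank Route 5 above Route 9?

3

Ballots ranking Route 5 above Route 9: 3.
Ballots ranking Route 9 above Route 5: 2.
So 3 of 5 voters prefer Route 5 to Route 9.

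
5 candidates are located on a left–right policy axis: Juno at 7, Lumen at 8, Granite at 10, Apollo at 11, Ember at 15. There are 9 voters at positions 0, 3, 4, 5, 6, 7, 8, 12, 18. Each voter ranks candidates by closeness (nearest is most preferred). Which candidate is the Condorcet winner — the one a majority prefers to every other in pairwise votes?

With single-peaked preferences on a line, the Condorcet winner is the candidate closest to the median voter.
The median voter (position 6) is closest to Juno at 7.
Check: Juno vs Ember — voters closer to Juno: 7 of 9.

Juno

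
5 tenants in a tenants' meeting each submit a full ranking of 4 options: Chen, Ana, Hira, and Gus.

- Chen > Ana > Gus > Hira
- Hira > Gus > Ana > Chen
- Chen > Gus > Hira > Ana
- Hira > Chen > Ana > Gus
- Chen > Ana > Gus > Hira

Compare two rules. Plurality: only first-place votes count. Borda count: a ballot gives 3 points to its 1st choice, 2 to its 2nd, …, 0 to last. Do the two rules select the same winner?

Yes

Plurality first-place counts: Chen 3, Ana 0, Hira 2, Gus 0 → Chen.
Borda totals: Chen 11, Ana 6, Hira 7, Gus 6 → Chen.
The two rules agree on Chen.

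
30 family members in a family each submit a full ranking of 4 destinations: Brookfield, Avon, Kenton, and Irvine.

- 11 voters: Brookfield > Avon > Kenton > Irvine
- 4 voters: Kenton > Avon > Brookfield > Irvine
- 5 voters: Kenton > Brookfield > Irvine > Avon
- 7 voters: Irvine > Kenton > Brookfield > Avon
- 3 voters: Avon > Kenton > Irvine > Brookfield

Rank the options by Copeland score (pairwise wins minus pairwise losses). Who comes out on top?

Pairwise results:
  Brookfield vs Avon: Brookfield wins 23–7.
  Brookfield vs Kenton: Kenton wins 19–11.
  Brookfield vs Irvine: Brookfield wins 20–10.
  Avon vs Kenton: Kenton wins 16–14.
  Avon vs Irvine: Avon wins 18–12.
  Kenton vs Irvine: Kenton wins 23–7.
Copeland scores (wins − losses):
  Brookfield: 2 − 1 = 1
  Avon: 1 − 2 = -1
  Kenton: 3 − 0 = 3
  Irvine: 0 − 3 = -3
Kenton has the best Copeland score.

Kenton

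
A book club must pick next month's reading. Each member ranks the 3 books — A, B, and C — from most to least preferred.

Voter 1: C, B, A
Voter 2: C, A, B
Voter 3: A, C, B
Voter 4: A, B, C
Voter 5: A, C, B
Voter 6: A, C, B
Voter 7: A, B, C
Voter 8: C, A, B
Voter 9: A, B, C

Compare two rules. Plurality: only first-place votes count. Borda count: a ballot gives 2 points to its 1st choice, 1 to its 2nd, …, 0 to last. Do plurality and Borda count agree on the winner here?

Plurality first-place counts: A 6, B 0, C 3 → A.
Borda totals: A 14, B 4, C 9 → A.
The two rules agree on A.

Yes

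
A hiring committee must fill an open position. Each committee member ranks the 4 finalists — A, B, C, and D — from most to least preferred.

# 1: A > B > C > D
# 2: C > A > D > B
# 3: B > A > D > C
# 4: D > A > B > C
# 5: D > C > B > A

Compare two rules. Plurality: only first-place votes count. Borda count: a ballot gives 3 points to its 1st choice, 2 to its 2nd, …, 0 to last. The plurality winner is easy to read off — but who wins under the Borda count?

A

Plurality first-place counts: A 1, B 1, C 1, D 2 → D.
Borda totals: A 9, B 7, C 6, D 8 → A.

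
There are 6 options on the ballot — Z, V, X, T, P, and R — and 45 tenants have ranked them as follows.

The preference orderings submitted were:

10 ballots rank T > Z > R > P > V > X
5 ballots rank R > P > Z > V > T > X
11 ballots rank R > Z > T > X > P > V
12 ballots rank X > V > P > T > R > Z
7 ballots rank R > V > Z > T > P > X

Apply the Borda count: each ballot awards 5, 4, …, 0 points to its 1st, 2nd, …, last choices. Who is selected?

R

Borda scores:
  Z: 10·4 + 5·3 + 11·4 + 12·0 + 7·3 = 120
  V: 10·1 + 5·2 + 11·0 + 12·4 + 7·4 = 96
  X: 10·0 + 5·0 + 11·2 + 12·5 + 7·0 = 82
  T: 10·5 + 5·1 + 11·3 + 12·2 + 7·2 = 126
  P: 10·2 + 5·4 + 11·1 + 12·3 + 7·1 = 94
  R: 10·3 + 5·5 + 11·5 + 12·1 + 7·5 = 157
R has the highest total.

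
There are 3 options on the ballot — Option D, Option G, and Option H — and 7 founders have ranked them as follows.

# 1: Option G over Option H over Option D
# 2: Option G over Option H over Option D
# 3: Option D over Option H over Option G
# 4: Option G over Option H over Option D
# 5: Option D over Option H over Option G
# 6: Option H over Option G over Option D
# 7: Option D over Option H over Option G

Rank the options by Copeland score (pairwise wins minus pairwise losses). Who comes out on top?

Pairwise results:
  Option D vs Option G: Option G wins 4–3.
  Option D vs Option H: Option H wins 4–3.
  Option G vs Option H: Option H wins 4–3.
Copeland scores (wins − losses):
  Option D: 0 − 2 = -2
  Option G: 1 − 1 = 0
  Option H: 2 − 0 = 2
Option H has the best Copeland score.

Option H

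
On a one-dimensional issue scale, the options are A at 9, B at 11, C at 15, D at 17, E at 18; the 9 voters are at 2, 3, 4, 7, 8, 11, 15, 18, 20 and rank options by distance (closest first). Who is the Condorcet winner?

With single-peaked preferences on a line, the Condorcet winner is the candidate closest to the median voter.
The median voter (position 8) is closest to A at 9.
Check: A vs E — voters closer to A: 6 of 9.

A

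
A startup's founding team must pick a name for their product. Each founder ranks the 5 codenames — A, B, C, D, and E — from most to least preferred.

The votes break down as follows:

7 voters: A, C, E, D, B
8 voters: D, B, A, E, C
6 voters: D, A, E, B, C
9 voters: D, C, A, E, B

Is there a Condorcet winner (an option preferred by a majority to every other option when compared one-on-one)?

Head-to-head results (30 voters total):
A vs B: A wins 22–8.
A vs C: A wins 21–9.
A vs D: D wins 23–7.
A vs E: A wins 30–0.
B vs C: C wins 16–14.
B vs D: D wins 30–0.
B vs E: E wins 22–8.
C vs D: D wins 23–7.
C vs E: C wins 16–14.
D vs E: D wins 23–7.
D beats each rival — A (23–7), B (30–0), C (23–7), E (23–7) — so D is the Condorcet winner.

Yes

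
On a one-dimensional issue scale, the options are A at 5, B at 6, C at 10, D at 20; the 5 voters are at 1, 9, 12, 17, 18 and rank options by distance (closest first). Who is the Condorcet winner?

C

With single-peaked preferences on a line, the Condorcet winner is the candidate closest to the median voter.
The median voter (position 12) is closest to C at 10.
Check: C vs D — voters closer to C: 3 of 5.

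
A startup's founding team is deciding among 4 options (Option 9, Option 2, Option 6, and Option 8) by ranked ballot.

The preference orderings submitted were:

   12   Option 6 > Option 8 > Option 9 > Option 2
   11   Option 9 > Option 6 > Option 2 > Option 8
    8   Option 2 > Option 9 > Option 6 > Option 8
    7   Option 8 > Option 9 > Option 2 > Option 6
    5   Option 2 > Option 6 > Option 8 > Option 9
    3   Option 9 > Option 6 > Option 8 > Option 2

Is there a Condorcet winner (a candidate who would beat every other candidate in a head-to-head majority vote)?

Head-to-head results (46 voters total):
Option 9 vs Option 2: Option 9 wins 33–13.
Option 9 vs Option 6: Option 9 wins 29–17.
Option 9 vs Option 8: Option 8 wins 24–22.
Option 2 vs Option 6: Option 6 wins 26–20.
Option 2 vs Option 8: Option 2 wins 24–22.
Option 6 vs Option 8: Option 6 wins 39–7.
No candidate beats all others: Option 9 beats Option 2 beats Option 8 beats Option 9, a majority cycle.

No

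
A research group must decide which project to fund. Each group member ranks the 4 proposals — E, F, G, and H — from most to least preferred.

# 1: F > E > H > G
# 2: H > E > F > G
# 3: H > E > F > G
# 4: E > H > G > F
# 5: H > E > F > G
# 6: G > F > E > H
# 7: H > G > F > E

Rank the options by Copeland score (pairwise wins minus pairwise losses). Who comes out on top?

Pairwise results:
  E vs F: E wins 4–3.
  E vs G: E wins 5–2.
  E vs H: H wins 4–3.
  F vs G: F wins 4–3.
  F vs H: H wins 5–2.
  G vs H: H wins 6–1.
Copeland scores (wins − losses):
  E: 2 − 1 = 1
  F: 1 − 2 = -1
  G: 0 − 3 = -3
  H: 3 − 0 = 3
H has the best Copeland score.

H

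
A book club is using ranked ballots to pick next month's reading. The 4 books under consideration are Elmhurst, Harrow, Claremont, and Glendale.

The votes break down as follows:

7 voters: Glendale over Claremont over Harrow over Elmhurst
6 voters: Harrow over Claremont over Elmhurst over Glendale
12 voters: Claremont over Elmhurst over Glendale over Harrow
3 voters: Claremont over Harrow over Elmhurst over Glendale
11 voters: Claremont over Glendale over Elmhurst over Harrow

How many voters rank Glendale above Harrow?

30

Ballots ranking Glendale above Harrow: 7+12+11 = 30.
Ballots ranking Harrow above Glendale: 6+3 = 9.
So 30 of 39 voters prefer Glendale to Harrow.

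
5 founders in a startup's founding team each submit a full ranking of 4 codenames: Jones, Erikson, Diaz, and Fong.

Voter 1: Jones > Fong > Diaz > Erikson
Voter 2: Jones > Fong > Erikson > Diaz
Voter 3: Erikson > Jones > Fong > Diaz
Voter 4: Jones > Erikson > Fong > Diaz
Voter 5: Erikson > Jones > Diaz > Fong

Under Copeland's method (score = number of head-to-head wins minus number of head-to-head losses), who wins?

Jones

Pairwise results:
  Jones vs Erikson: Jones wins 3–2.
  Jones vs Diaz: Jones wins 5–0.
  Jones vs Fong: Jones wins 5–0.
  Erikson vs Diaz: Erikson wins 4–1.
  Erikson vs Fong: Erikson wins 3–2.
  Diaz vs Fong: Fong wins 4–1.
Copeland scores (wins − losses):
  Jones: 3 − 0 = 3
  Erikson: 2 − 1 = 1
  Diaz: 0 − 3 = -3
  Fong: 1 − 2 = -1
Jones has the best Copeland score.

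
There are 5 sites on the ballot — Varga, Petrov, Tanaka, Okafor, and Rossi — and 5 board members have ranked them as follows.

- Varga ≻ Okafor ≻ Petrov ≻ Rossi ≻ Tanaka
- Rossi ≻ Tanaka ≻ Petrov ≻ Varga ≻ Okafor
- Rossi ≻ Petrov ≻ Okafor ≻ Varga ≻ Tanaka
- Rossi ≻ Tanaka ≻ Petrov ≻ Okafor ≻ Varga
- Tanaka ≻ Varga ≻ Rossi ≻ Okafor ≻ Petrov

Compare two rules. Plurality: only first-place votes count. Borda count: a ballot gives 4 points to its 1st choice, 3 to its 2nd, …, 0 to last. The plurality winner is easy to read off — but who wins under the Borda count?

Plurality first-place counts: Varga 1, Petrov 0, Tanaka 1, Okafor 0, Rossi 3 → Rossi.
Borda totals: Varga 9, Petrov 9, Tanaka 10, Okafor 7, Rossi 15 → Rossi.

Rossi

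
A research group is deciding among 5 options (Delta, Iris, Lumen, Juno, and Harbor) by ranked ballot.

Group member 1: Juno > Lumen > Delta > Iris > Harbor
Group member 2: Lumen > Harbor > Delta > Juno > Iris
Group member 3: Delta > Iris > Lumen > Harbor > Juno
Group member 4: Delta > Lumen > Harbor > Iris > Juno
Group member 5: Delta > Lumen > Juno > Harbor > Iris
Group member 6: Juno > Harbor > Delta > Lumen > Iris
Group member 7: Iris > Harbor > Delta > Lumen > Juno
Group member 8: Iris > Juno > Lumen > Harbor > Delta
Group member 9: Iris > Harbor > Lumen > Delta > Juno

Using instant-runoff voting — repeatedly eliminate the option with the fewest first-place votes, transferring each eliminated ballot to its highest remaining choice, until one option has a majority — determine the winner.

Delta

Round 1: Delta 3, Iris 3, Juno 2, Lumen 1, Harbor 0. Harbor has the fewest and is eliminated.
Round 2: Delta 3, Iris 3, Juno 2, Lumen 1. Lumen has the fewest and is eliminated.
Round 3: Delta 4, Iris 3, Juno 2. Juno has the fewest and is eliminated.
Round 4: Delta 6, Iris 3. Delta has a majority.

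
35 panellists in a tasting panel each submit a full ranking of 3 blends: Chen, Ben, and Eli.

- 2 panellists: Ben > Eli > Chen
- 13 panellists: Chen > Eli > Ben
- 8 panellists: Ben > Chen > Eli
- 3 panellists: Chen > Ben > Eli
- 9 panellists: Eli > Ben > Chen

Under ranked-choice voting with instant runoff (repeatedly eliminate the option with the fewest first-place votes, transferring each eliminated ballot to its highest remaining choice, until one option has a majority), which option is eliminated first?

Eli

Round 1: Chen 16, Ben 10, Eli 9. Eli has the fewest and is eliminated.
Round 2: Ben 19, Chen 16. Ben has a majority.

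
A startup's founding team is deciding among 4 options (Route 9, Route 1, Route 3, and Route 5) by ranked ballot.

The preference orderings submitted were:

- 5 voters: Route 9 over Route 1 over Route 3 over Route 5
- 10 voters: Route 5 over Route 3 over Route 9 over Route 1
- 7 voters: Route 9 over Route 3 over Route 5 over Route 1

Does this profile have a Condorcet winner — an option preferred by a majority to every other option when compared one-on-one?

Head-to-head results (22 voters total):
Route 9 vs Route 1: Route 9 wins 22–0.
Route 9 vs Route 3: Route 9 wins 12–10.
Route 9 vs Route 5: Route 9 wins 12–10.
Route 1 vs Route 3: Route 3 wins 17–5.
Route 1 vs Route 5: Route 5 wins 17–5.
Route 3 vs Route 5: Route 3 wins 12–10.
Route 9 beats each rival — Route 1 (22–0), Route 3 (12–10), Route 5 (12–10) — so Route 9 is the Condorcet winner.

Yes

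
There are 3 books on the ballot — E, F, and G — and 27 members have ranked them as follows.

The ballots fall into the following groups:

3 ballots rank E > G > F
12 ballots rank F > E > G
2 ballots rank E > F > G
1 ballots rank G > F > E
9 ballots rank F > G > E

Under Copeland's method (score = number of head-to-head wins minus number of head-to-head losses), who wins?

F

Pairwise results:
  E vs F: F wins 22–5.
  E vs G: E wins 17–10.
  F vs G: F wins 23–4.
Copeland scores (wins − losses):
  E: 1 − 1 = 0
  F: 2 − 0 = 2
  G: 0 − 2 = -2
F has the best Copeland score.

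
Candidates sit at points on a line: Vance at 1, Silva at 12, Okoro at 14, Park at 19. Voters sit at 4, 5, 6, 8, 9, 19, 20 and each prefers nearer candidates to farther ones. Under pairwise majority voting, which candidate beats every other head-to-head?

Silva

With single-peaked preferences on a line, the Condorcet winner is the candidate closest to the median voter.
The median voter (position 8) is closest to Silva at 12.
Check: Silva vs Okoro — voters closer to Silva: 5 of 7.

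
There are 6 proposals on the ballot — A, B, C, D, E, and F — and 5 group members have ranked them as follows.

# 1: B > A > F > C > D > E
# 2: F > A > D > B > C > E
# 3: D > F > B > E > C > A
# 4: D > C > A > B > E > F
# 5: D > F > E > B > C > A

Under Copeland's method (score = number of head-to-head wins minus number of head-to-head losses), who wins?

Pairwise results:
  A vs B: B wins 3–2.
  A vs C: C wins 3–2.
  A vs D: D wins 3–2.
  A vs E: A wins 3–2.
  A vs F: F wins 3–2.
  B vs C: B wins 4–1.
  B vs D: D wins 4–1.
  B vs E: B wins 4–1.
  B vs F: F wins 3–2.
  C vs D: D wins 4–1.
  C vs E: C wins 3–2.
  C vs F: F wins 4–1.
  D vs E: D wins 5–0.
  D vs F: D wins 3–2.
  E vs F: F wins 4–1.
Copeland scores (wins − losses):
  A: 1 − 4 = -3
  B: 3 − 2 = 1
  C: 2 − 3 = -1
  D: 5 − 0 = 5
  E: 0 − 5 = -5
  F: 4 − 1 = 3
D has the best Copeland score.

D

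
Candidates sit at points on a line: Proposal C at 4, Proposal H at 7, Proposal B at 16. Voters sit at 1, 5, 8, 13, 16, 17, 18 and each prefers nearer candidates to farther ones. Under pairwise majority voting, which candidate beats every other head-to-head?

Proposal B

With single-peaked preferences on a line, the Condorcet winner is the candidate closest to the median voter.
The median voter (position 13) is closest to Proposal B at 16.
Check: Proposal B vs Proposal H — voters closer to Proposal B: 4 of 7.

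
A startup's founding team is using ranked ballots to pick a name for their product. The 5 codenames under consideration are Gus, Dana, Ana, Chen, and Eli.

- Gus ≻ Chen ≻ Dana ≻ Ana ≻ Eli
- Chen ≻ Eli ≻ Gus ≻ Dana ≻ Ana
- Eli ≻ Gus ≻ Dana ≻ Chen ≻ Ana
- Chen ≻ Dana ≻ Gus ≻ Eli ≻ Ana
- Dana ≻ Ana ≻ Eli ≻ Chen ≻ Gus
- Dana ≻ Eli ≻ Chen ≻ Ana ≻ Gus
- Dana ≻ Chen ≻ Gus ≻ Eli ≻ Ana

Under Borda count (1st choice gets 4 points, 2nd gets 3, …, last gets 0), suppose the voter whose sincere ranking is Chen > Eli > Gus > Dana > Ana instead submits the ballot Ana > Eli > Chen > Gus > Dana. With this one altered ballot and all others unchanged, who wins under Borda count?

Borda totals with the altered ballot: Gus 12, Dana 19, Ana 9, Chen 16, Eli 14.
The winner is unchanged: still Dana.

Dana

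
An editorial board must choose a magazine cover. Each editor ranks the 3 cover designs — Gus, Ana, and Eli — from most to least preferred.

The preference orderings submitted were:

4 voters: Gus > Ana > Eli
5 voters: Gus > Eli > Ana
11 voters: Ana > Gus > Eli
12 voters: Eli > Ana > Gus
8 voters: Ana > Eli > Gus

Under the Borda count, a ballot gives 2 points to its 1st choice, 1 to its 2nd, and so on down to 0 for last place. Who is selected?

Borda scores:
  Gus: 4·2 + 5·2 + 11·1 + 12·0 + 8·0 = 29
  Ana: 4·1 + 5·0 + 11·2 + 12·1 + 8·2 = 54
  Eli: 4·0 + 5·1 + 11·0 + 12·2 + 8·1 = 37
Ana has the highest total.

Ana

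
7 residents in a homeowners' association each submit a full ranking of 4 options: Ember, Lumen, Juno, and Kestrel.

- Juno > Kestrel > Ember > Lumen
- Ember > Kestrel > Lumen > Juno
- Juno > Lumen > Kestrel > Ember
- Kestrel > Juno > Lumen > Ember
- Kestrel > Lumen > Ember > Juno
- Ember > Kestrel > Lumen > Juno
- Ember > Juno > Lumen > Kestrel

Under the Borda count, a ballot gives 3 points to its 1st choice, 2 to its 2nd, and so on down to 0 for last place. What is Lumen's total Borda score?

Borda scores:
  Ember: 1 + 3 + 0 + 0 + 1 + 3 + 3 = 11
  Lumen: 0 + 1 + 2 + 1 + 2 + 1 + 1 = 8
  Juno: 3 + 0 + 3 + 2 + 0 + 0 + 2 = 10
  Kestrel: 2 + 2 + 1 + 3 + 3 + 2 + 0 = 13

8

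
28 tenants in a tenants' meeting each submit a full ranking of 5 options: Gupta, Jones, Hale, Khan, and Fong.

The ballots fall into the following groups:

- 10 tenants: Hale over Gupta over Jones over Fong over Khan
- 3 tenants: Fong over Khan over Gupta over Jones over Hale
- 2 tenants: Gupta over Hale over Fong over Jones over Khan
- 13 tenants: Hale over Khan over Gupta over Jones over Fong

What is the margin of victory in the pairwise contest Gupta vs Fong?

Ballots ranking Gupta above Fong: 10+2+13 = 25.
Ballots ranking Fong above Gupta: 3.
Gupta wins 25–3, a margin of 22.

22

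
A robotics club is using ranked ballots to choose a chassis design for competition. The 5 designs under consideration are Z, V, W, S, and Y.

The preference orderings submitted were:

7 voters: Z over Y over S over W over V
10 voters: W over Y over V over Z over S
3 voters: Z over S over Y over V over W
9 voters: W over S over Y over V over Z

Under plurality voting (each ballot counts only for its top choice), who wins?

First-place vote totals:
  Z: 10
  V: 0
  W: 19
  S: 0
  Y: 0
W has the most first-place votes.

W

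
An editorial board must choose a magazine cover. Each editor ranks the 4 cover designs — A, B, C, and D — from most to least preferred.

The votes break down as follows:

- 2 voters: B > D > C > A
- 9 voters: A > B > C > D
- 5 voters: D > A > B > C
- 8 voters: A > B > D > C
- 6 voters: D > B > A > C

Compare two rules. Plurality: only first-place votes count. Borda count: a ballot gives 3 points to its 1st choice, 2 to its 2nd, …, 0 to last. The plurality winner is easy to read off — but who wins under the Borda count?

Plurality first-place counts: A 17, B 2, C 0, D 11 → A.
Borda totals: A 67, B 57, C 11, D 45 → A.

A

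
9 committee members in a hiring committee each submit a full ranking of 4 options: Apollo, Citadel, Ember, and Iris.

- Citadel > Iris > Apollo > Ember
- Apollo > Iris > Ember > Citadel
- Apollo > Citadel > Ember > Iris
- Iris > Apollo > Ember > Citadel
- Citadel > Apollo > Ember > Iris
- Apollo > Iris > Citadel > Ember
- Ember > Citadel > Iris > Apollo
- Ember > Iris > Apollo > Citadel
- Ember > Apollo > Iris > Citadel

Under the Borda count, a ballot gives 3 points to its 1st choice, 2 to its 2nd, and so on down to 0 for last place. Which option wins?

Apollo

Borda scores:
  Apollo: 1 + 3 + 3 + 2 + 2 + 3 + 0 + 1 + 2 = 17
  Citadel: 3 + 0 + 2 + 0 + 3 + 1 + 2 + 0 + 0 = 11
  Ember: 0 + 1 + 1 + 1 + 1 + 0 + 3 + 3 + 3 = 13
  Iris: 2 + 2 + 0 + 3 + 0 + 2 + 1 + 2 + 1 = 13
Apollo has the highest total.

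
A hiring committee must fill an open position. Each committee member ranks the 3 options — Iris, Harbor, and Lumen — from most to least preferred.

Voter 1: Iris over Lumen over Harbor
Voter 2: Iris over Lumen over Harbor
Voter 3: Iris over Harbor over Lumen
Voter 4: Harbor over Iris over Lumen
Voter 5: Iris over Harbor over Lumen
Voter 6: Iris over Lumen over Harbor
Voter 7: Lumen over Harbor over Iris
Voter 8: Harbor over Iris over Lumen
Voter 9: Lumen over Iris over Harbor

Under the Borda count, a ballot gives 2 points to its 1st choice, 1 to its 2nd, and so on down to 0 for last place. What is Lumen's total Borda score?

Borda scores:
  Iris: 2 + 2 + 2 + 1 + 2 + 2 + 0 + 1 + 1 = 13
  Harbor: 0 + 0 + 1 + 2 + 1 + 0 + 1 + 2 + 0 = 7
  Lumen: 1 + 1 + 0 + 0 + 0 + 1 + 2 + 0 + 2 = 7

7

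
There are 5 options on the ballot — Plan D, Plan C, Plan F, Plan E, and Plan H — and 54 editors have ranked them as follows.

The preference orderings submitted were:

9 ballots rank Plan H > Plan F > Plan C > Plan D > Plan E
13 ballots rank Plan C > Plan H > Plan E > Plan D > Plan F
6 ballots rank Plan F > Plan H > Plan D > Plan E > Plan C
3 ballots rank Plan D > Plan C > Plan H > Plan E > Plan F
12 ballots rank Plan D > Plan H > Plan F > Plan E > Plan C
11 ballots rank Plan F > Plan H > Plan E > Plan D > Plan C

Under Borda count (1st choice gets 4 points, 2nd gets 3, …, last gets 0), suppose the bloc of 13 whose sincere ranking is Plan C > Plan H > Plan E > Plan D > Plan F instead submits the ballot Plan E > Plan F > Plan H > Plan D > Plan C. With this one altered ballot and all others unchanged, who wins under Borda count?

Borda totals with the altered ballot: Plan D 105, Plan C 27, Plan F 158, Plan E 95, Plan H 155.
The switch changes the winner from Plan H to Plan F.

Plan F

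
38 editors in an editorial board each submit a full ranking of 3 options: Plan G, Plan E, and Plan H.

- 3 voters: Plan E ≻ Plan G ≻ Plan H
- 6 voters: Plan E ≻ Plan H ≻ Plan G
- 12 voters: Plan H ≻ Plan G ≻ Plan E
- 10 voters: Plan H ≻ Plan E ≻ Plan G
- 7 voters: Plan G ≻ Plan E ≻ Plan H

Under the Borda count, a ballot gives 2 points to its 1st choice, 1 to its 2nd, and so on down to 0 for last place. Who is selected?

Borda scores:
  Plan G: 3·1 + 6·0 + 12·1 + 10·0 + 7·2 = 29
  Plan E: 3·2 + 6·2 + 12·0 + 10·1 + 7·1 = 35
  Plan H: 3·0 + 6·1 + 12·2 + 10·2 + 7·0 = 50
Plan H has the highest total.

Plan H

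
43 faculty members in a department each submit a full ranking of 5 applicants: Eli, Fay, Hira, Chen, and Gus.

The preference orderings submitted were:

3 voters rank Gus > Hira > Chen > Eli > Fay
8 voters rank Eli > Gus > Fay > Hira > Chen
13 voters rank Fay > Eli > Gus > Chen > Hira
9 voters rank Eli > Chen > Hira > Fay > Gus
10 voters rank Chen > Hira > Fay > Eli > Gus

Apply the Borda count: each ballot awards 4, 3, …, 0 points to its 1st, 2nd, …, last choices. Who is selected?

Borda scores:
  Eli: 3·1 + 8·4 + 13·3 + 9·4 + 10·1 = 120
  Fay: 3·0 + 8·2 + 13·4 + 9·1 + 10·2 = 97
  Hira: 3·3 + 8·1 + 13·0 + 9·2 + 10·3 = 65
  Chen: 3·2 + 8·0 + 13·1 + 9·3 + 10·4 = 86
  Gus: 3·4 + 8·3 + 13·2 + 9·0 + 10·0 = 62
Eli has the highest total.

Eli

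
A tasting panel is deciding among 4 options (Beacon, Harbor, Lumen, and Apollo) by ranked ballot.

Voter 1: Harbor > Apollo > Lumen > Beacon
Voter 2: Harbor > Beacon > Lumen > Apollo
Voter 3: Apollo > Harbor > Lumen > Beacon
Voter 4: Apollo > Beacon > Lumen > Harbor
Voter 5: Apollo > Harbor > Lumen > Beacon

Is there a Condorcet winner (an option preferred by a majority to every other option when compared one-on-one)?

Yes

Head-to-head results (5 voters total):
Beacon vs Harbor: Harbor wins 4–1.
Beacon vs Lumen: Lumen wins 3–2.
Beacon vs Apollo: Apollo wins 4–1.
Harbor vs Lumen: Harbor wins 4–1.
Harbor vs Apollo: Apollo wins 3–2.
Lumen vs Apollo: Apollo wins 4–1.
Apollo beats each rival — Beacon (4–1), Harbor (3–2), Lumen (4–1) — so Apollo is the Condorcet winner.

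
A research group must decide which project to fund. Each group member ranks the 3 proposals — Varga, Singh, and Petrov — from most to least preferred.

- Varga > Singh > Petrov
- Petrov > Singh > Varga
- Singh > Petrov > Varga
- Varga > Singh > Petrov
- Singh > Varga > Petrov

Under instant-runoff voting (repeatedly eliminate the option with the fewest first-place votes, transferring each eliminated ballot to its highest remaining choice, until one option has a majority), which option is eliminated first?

Petrov

Round 1: Varga 2, Singh 2, Petrov 1. Petrov has the fewest and is eliminated.
Round 2: Singh 3, Varga 2. Singh has a majority.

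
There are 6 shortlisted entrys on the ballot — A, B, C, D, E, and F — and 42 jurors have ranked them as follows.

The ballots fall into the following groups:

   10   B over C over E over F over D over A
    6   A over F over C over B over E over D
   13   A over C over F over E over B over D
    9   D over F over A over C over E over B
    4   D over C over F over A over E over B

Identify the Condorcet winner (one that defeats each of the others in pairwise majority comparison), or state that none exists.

Head-to-head results (42 voters total):
A vs B: A wins 32–10.
A vs C: A wins 28–14.
A vs D: D wins 23–19.
A vs E: A wins 32–10.
A vs F: F wins 23–19.
B vs C: C wins 32–10.
B vs D: B wins 29–13.
B vs E: E wins 26–16.
B vs F: F wins 32–10.
C vs D: C wins 29–13.
C vs E: C wins 42–0.
C vs F: C wins 27–15.
D vs E: E wins 29–13.
D vs F: F wins 29–13.
E vs F: F wins 32–10.
No candidate beats all others: A beats B beats D beats A, a majority cycle.

No Condorcet winner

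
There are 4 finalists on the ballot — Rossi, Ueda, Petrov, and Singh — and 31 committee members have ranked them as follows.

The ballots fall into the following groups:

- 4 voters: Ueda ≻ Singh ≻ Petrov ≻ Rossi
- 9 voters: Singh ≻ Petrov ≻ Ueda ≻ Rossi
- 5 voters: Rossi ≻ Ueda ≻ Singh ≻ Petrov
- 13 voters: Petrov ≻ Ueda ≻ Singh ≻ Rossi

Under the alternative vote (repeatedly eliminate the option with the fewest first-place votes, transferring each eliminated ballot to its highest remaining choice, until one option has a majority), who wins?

Round 1: Petrov 13, Singh 9, Rossi 5, Ueda 4. Ueda has the fewest and is eliminated.
Round 2: Petrov 13, Singh 13, Rossi 5. Rossi has the fewest and is eliminated.
Round 3: Singh 18, Petrov 13. Singh has a majority.

Singh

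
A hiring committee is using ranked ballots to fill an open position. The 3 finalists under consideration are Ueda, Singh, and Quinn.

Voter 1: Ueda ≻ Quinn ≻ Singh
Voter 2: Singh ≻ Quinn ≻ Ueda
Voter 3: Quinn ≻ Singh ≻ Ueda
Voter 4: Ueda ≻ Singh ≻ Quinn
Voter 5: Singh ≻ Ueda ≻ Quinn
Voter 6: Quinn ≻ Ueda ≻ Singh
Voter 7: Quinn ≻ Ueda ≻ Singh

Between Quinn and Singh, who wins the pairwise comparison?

Quinn

Ballots ranking Quinn above Singh: 4.
Ballots ranking Singh above Quinn: 3.
Quinn wins the head-to-head, 4–3.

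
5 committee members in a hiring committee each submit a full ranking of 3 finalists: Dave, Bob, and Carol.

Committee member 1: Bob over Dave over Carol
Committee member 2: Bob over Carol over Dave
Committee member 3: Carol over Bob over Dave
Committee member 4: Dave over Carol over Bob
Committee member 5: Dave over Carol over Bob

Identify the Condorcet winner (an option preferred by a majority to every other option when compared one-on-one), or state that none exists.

There is no Condorcet winner

Head-to-head results (5 voters total):
Dave vs Bob: Bob wins 3–2.
Dave vs Carol: Dave wins 3–2.
Bob vs Carol: Carol wins 3–2.
No candidate beats all others: Dave beats Carol beats Bob beats Dave, a majority cycle.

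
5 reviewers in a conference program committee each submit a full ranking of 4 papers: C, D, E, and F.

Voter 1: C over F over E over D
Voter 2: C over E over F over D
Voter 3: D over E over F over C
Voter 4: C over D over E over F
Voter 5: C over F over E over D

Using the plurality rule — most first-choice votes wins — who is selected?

First-place vote totals:
  C: 4
  D: 1
  E: 0
  F: 0
C has the most first-place votes.

C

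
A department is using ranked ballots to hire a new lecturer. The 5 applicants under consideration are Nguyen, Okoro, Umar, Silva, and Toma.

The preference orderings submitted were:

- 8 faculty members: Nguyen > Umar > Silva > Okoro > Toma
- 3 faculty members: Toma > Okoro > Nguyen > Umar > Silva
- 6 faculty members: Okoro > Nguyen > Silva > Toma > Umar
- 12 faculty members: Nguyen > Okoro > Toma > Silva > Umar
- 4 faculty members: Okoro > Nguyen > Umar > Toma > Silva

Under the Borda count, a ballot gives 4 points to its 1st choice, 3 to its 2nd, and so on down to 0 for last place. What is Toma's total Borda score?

46

Borda scores:
  Nguyen: 8·4 + 3·2 + 6·3 + 12·4 + 4·3 = 116
  Okoro: 8·1 + 3·3 + 6·4 + 12·3 + 4·4 = 93
  Umar: 8·3 + 3·1 + 6·0 + 12·0 + 4·2 = 35
  Silva: 8·2 + 3·0 + 6·2 + 12·1 + 4·0 = 40
  Toma: 8·0 + 3·4 + 6·1 + 12·2 + 4·1 = 46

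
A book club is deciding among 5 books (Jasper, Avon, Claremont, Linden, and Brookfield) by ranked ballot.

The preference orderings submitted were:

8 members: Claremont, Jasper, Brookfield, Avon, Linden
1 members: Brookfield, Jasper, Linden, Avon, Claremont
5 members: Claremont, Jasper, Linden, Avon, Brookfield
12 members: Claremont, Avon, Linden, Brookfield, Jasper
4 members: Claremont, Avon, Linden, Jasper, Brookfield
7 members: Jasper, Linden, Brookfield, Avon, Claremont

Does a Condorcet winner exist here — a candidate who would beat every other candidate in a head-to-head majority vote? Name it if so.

Claremont

Head-to-head results (37 voters total):
Jasper vs Avon: Jasper wins 21–16.
Jasper vs Claremont: Claremont wins 29–8.
Jasper vs Linden: Jasper wins 21–16.
Jasper vs Brookfield: Jasper wins 24–13.
Avon vs Claremont: Claremont wins 29–8.
Avon vs Linden: Avon wins 24–13.
Avon vs Brookfield: Avon wins 21–16.
Claremont vs Linden: Claremont wins 29–8.
Claremont vs Brookfield: Claremont wins 29–8.
Linden vs Brookfield: Linden wins 28–9.
Claremont beats each rival — Jasper (29–8), Avon (29–8), Linden (29–8), Brookfield (29–8) — so Claremont is the Condorcet winner.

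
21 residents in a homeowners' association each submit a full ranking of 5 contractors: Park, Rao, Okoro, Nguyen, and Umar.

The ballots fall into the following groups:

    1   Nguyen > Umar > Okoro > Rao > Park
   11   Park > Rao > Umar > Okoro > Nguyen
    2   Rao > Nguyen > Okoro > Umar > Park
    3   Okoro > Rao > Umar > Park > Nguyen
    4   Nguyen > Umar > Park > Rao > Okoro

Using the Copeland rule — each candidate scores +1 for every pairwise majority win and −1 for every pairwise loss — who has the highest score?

Park

Pairwise results:
  Park vs Rao: Park wins 15–6.
  Park vs Okoro: Park wins 15–6.
  Park vs Nguyen: Park wins 14–7.
  Park vs Umar: Park wins 11–10.
  Rao vs Okoro: Rao wins 17–4.
  Rao vs Nguyen: Rao wins 16–5.
  Rao vs Umar: Rao wins 16–5.
  Okoro vs Nguyen: Okoro wins 14–7.
  Okoro vs Umar: Umar wins 16–5.
  Nguyen vs Umar: Umar wins 14–7.
Copeland scores (wins − losses):
  Park: 4 − 0 = 4
  Rao: 3 − 1 = 2
  Okoro: 1 − 3 = -2
  Nguyen: 0 − 4 = -4
  Umar: 2 − 2 = 0
Park has the best Copeland score.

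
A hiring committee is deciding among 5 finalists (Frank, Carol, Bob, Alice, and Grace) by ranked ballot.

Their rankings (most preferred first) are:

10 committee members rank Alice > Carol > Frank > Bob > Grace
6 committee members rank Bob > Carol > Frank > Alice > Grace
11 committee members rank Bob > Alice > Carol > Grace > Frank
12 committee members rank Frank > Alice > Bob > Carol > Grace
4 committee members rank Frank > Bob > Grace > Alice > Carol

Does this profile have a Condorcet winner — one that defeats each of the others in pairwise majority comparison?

Head-to-head results (43 voters total):
Frank vs Carol: Carol wins 27–16.
Frank vs Bob: Frank wins 26–17.
Frank vs Alice: Frank wins 22–21.
Frank vs Grace: Frank wins 32–11.
Carol vs Bob: Bob wins 33–10.
Carol vs Alice: Alice wins 37–6.
Carol vs Grace: Carol wins 39–4.
Bob vs Alice: Alice wins 22–21.
Bob vs Grace: Bob wins 43–0.
Alice vs Grace: Alice wins 39–4.
No candidate beats all others: Frank beats Bob beats Carol beats Frank, a majority cycle.

No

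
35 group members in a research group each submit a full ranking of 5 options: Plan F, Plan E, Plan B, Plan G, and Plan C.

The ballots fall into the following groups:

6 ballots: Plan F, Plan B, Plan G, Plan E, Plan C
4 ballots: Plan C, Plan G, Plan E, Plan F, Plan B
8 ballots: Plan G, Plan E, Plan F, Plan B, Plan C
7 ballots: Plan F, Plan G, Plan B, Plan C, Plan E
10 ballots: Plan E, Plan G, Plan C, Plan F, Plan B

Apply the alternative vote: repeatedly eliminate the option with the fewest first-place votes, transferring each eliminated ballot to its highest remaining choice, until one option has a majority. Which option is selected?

Plan G

Round 1: Plan F 13, Plan E 10, Plan G 8, Plan C 4, Plan B 0. Plan B has the fewest and is eliminated.
Round 2: Plan F 13, Plan E 10, Plan G 8, Plan C 4. Plan C has the fewest and is eliminated.
Round 3: Plan F 13, Plan G 12, Plan E 10. Plan E has the fewest and is eliminated.
Round 4: Plan G 22, Plan F 13. Plan G has a majority.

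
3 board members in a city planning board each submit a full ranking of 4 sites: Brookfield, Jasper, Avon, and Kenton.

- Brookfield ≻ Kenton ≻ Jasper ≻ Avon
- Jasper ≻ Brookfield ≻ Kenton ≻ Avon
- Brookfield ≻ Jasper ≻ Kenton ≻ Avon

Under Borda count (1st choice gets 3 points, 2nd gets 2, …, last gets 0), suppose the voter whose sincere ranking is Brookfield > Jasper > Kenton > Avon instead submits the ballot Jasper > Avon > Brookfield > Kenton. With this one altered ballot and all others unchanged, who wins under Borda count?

Borda totals with the altered ballot: Brookfield 6, Jasper 7, Avon 2, Kenton 3.
The switch changes the winner from Brookfield to Jasper.

Jasper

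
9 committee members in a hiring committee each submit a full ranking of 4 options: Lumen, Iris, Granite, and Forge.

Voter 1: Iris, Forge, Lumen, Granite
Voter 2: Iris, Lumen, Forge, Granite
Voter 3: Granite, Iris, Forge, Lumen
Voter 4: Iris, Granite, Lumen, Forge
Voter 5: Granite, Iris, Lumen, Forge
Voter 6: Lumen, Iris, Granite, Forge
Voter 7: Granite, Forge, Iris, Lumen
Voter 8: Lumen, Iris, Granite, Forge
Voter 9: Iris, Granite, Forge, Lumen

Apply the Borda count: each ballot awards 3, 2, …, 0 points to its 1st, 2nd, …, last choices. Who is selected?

Borda scores:
  Lumen: 1 + 2 + 0 + 1 + 1 + 3 + 0 + 3 + 0 = 11
  Iris: 3 + 3 + 2 + 3 + 2 + 2 + 1 + 2 + 3 = 21
  Granite: 0 + 0 + 3 + 2 + 3 + 1 + 3 + 1 + 2 = 15
  Forge: 2 + 1 + 1 + 0 + 0 + 0 + 2 + 0 + 1 = 7
Iris has the highest total.

Iris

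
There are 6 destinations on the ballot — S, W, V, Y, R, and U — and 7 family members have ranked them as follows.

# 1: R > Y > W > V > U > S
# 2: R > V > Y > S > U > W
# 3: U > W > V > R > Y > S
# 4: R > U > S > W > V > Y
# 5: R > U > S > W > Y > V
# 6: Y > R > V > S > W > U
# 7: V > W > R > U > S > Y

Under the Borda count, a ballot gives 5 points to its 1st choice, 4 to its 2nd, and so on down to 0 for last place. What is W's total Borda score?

16

Borda scores:
  S: 0 + 2 + 0 + 3 + 3 + 2 + 1 = 11
  W: 3 + 0 + 4 + 2 + 2 + 1 + 4 = 16
  V: 2 + 4 + 3 + 1 + 0 + 3 + 5 = 18
  Y: 4 + 3 + 1 + 0 + 1 + 5 + 0 = 14
  R: 5 + 5 + 2 + 5 + 5 + 4 + 3 = 29
  U: 1 + 1 + 5 + 4 + 4 + 0 + 2 = 17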